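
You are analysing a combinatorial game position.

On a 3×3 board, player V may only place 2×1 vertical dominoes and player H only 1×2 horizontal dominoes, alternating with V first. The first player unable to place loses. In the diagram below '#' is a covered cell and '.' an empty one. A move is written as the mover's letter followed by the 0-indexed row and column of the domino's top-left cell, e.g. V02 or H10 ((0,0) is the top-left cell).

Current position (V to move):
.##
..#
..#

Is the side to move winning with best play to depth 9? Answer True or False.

V winning at [.##/..#/..#]: True

ply 1, V at .##/..#/..# | V00=-1→###/#.#/..#; V10=+1→.##/#.#/#.#*; V11=+1→.##/.##/.##
ply 2: .##/#.#/#.# is terminal -1 (H); from .##/..#/..# depth 9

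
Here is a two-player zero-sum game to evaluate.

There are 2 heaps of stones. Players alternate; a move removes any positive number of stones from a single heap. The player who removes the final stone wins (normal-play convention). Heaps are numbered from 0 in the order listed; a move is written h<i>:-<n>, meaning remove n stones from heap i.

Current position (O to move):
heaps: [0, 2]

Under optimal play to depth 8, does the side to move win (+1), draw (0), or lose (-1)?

value((0,2), O) = +1

[(0,2)] O move#1: h1:-1:-1/(0,1), h1:-2:+1/(0,0)*
[(0,0)] end (terminal -1, X#2); searched (0,2) to 8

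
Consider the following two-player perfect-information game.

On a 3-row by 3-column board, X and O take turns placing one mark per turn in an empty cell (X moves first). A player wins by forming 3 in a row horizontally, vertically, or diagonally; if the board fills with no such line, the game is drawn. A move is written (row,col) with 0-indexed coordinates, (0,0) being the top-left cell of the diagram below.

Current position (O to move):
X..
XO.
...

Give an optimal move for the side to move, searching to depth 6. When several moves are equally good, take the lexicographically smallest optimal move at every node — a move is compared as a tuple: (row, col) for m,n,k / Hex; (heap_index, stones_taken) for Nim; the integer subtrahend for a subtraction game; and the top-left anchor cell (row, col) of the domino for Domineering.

O's best at [X../XO./...]: (2,0)

p1 O@[X../XO./...]: (0,1)[XO./XO./...]-1 (0,2)[X.O/XO./...]-1 (1,2)[X../XOO/...]-1 (2,0)[X../XO./O..]+0* (2,1)[X../XO./.O.]-1 (2,2)[X../XO./..O]-1
p2 X@[X../XO./O..]: (0,1)[XX./XO./O..]-1 (0,2)[X.X/XO./O..]+0* (1,2)[X../XOX/O..]-1 (2,1)[X../XO./OX.]-1 (2,2)[X../XO./O.X]-1
p3 O@[X.X/XO./O..]: (0,1)[XOX/XO./O..]+0* (1,2)[X.X/XOO/O..]-1 (2,1)[X.X/XO./OO.]-1 (2,2)[X.X/XO./O.O]-1
p4 X@[XOX/XO./O..]: (1,2)[XOX/XOX/O..]-1 (2,1)[XOX/XO./OX.]+0* (2,2)[XOX/XO./O.X]-1
p5 O@[XOX/XO./OX.]: (1,2)[XOX/XOO/OX.]+0* (2,2)[XOX/XO./OXO]+0
p6 X@[XOX/XOO/OX.]: (2,2)[XOX/XOO/OXX]+0*
p7 O@[XOX/XOO/OXX] terminal +0; root [X../XO./...] d6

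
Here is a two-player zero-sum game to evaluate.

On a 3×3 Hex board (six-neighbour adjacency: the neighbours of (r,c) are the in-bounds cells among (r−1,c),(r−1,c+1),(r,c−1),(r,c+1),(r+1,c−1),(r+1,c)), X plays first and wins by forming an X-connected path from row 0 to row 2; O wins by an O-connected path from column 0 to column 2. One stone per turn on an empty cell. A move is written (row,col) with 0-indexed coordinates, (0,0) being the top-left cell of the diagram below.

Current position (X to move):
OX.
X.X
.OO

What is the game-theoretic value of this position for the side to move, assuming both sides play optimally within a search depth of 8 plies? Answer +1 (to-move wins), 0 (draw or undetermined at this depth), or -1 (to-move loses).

value(OX./X.X/.OO, X) = +1

ply 1, X at OX./X.X/.OO | (0,2)=-1→OXX/X.X/.OO; (1,1)=-1→OX./XXX/.OO; (2,0)=+1→OX./X.X/XOO*
ply 2: OX./X.X/XOO is terminal -1 (O); from OX./X.X/.OO depth 8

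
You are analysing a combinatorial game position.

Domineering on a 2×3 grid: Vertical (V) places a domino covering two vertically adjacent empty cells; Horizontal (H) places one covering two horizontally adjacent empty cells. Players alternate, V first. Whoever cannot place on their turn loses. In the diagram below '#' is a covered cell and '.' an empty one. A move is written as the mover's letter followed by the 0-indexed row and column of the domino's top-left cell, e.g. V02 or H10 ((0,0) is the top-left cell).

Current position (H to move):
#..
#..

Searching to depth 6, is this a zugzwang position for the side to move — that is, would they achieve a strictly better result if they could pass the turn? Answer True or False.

zugzwang(#../#.., H) = False

[#../#..] H move#1: H01:+1/###/#..*, H11:+1/#../###
[###/#..] end (terminal -1, V#2); searched #../#.. to 6
if H skipped the turn, V would face:
~ [#../#..] V move#1: V01:+1/##./##.*, V02:+1/#.#/#.#
~ [##./##.] end (terminal -1, H#2); searched #../#.. to 6
compare (H): move=+1 vs pass=-1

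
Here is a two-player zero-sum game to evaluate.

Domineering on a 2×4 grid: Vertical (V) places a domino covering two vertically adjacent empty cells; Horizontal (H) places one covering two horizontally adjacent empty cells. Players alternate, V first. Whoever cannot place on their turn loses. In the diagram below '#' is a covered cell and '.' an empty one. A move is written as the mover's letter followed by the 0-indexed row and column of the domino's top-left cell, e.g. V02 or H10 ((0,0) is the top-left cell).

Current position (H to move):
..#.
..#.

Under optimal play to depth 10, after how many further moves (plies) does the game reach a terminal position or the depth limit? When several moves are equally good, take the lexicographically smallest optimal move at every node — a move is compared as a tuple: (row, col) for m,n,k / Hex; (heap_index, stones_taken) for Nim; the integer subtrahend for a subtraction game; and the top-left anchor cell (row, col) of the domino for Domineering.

PV length from [..#./..#.]: 3 plies

p1 H@[..#./..#.]: H00[###./..#.]+1* H10[..#./###.]+1
p2 V@[###./..#.]: V03[####/..##]-1*
p3 H@[####/..##]: H10[####/####]+1*
p4 V@[####/####] terminal -1; root [..#./..#.] d10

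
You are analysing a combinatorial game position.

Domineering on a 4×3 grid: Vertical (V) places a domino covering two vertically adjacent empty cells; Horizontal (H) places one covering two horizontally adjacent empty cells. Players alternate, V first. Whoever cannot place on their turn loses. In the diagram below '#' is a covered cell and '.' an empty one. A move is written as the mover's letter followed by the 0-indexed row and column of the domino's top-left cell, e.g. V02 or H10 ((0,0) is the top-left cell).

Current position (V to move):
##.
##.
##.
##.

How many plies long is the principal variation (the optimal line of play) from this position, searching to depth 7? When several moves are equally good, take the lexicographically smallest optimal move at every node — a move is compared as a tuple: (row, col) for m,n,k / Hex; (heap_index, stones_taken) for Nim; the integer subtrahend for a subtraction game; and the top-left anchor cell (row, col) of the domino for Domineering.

PV length from [##./##./##./##.]: 1 ply

p1 V@[##./##./##./##.]: V02[###/###/##./##.]+1* V12[##./###/###/##.]+1 V22[##./##./###/###]+1
p2 H@[###/###/##./##.] terminal -1; root [##./##./##./##.] d7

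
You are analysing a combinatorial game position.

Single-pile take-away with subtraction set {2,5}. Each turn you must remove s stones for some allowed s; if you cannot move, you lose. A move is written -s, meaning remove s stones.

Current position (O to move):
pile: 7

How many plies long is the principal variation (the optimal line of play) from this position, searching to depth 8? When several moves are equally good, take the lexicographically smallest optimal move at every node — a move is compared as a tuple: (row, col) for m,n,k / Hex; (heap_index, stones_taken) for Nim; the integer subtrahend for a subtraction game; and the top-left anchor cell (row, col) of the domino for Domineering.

PV length from [7]: 2 plies

p1 O@[7]: -2[5]-1* -5[2]-1
p2 X@[5]: -2[3]-1 -5[0]+1*
p3 O@[0] terminal -1; root [7] d8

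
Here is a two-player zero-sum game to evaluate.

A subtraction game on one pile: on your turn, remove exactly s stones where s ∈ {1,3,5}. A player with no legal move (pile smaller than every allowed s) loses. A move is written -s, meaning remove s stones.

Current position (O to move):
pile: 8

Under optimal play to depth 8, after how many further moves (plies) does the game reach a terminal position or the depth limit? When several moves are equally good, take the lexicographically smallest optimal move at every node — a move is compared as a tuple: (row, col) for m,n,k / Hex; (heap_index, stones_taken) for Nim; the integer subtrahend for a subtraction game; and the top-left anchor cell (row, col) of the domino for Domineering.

ply 1, O at 8 | -1=-1→7*; -3=-1→5; -5=-1→3
ply 2, X at 7 | -1=+1→6*; -3=+1→4; -5=+1→2
ply 3, O at 6 | -1=-1→5*; -3=-1→3; -5=-1→1
ply 4, X at 5 | -1=+1→4*; -3=+1→2; -5=+1→0
ply 5, O at 4 | -1=-1→3*; -3=-1→1
ply 6, X at 3 | -1=+1→2*; -3=+1→0
ply 7, O at 2 | -1=-1→1*
ply 8, X at 1 | -1=+1→0*
ply 9: 0 is terminal -1 (O); from 8 depth 8

PV length from [8]: 8 plies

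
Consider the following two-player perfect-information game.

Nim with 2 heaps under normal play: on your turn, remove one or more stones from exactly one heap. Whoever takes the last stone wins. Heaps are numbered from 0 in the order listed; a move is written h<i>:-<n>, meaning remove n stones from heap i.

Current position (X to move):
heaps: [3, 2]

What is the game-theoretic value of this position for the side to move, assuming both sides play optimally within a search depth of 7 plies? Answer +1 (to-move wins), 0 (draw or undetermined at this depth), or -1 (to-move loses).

[(3,2)] X move#1: h0:-1:+1/(2,2)*, h0:-2:-1/(1,2), h0:-3:-1/(0,2), h1:-1:-1/(3,1), h1:-2:-1/(3,0)
[(2,2)] O move#2: h0:-1:-1/(1,2)*, h0:-2:-1/(0,2), h1:-1:-1/(2,1), h1:-2:-1/(2,0)
[(1,2)] X move#3: h0:-1:-1/(0,2), h1:-1:+1/(1,1)*, h1:-2:-1/(1,0)
[(1,1)] O move#4: h0:-1:-1/(0,1)*, h1:-1:-1/(1,0)
[(0,1)] X move#5: h1:-1:+1/(0,0)*
[(0,0)] end (terminal -1, O#6); searched (3,2) to 7

value((3,2), X) = +1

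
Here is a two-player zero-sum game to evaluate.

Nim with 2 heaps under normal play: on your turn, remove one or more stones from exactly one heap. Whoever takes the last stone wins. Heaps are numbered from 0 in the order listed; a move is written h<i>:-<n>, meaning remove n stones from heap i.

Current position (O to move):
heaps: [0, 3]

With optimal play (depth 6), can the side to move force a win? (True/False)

O winning at [(0,3)]: True

[(0,3)] O move#1: h1:-1:-1/(0,2), h1:-2:-1/(0,1), h1:-3:+1/(0,0)*
[(0,0)] end (terminal -1, X#2); searched (0,3) to 6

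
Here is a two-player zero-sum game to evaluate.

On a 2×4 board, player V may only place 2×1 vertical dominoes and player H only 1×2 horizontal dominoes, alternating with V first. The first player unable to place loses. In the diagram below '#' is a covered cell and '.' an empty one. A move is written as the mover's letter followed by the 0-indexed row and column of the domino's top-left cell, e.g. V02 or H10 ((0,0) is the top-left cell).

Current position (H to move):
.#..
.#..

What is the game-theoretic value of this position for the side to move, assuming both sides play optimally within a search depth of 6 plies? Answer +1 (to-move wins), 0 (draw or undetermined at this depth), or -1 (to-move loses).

value(.#../.#.., H) = +1

p1 H@[.#../.#..]: H02[.###/.#..]+1* H12[.#../.###]+1
p2 V@[.###/.#..]: V00[####/##..]-1*
p3 H@[####/##..]: H12[####/####]+1*
p4 V@[####/####] terminal -1; root [.#../.#..] d6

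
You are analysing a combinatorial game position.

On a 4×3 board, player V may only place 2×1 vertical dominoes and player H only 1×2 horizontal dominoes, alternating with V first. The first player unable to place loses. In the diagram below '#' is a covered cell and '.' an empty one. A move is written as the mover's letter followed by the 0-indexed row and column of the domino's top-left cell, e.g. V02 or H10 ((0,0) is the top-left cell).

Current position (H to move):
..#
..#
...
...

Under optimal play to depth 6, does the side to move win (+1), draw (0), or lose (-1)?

value(..#/..#/.../..., H) = -1

[..#/..#/.../...] H move#1: H00:-1/###/..#/.../...*, H10:-1/..#/###/.../..., H20:-1/..#/..#/##./..., H21:-1/..#/..#/.##/..., H30:-1/..#/..#/.../##., H31:-1/..#/..#/.../.##
[###/..#/.../...] V move#2: V10:-1/###/#.#/#../..., V11:+1/###/.##/.#./...*, V20:-1/###/..#/#../#.., V21:+1/###/..#/.#./.#., V22:-1/###/..#/..#/..#
[###/.##/.#./...] H move#3: H30:-1/###/.##/.#./##.*, H31:-1/###/.##/.#./.##
[###/.##/.#./##.] V move#4: V10:+1/###/###/##./##.*, V22:+1/###/.##/.##/###
[###/###/##./##.] end (terminal -1, H#5); searched ..#/..#/.../... to 6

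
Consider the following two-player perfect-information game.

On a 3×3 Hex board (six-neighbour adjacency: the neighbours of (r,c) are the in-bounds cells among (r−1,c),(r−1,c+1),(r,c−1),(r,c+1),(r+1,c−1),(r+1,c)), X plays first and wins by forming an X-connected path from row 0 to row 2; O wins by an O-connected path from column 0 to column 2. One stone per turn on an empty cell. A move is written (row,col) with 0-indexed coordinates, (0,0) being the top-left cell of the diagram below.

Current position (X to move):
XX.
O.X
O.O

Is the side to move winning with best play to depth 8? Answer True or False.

[XX./O.X/O.O] X move#1: (0,2):-1/XXX/O.X/O.O, (1,1):-1/XX./OXX/O.O, (2,1):+1/XX./O.X/OXO*
[XX./O.X/OXO] O move#2: (0,2):-1/XXO/O.X/OXO*, (1,1):-1/XX./OOX/OXO
[XXO/O.X/OXO] X move#3: (1,1):+1/XXO/OXX/OXO*
[XXO/OXX/OXO] end (terminal -1, O#4); searched XX./O.X/O.O to 8

X winning at [XX./O.X/O.O]: True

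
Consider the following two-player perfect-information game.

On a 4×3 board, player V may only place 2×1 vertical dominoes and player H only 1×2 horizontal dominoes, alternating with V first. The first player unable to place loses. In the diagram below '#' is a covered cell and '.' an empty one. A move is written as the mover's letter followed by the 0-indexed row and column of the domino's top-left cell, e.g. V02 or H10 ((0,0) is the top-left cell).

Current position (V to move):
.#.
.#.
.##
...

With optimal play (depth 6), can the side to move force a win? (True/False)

V winning at [.#./.#./.##/...]: True

p1 V@[.#./.#./.##/...]: V00[##./##./.##/...]+1* V02[.##/.##/.##/...]+1 V10[.#./##./###/...]+1 V20[.#./.#./###/#..]+1
p2 H@[##./##./.##/...]: H30[##./##./.##/##.]-1* H31[##./##./.##/.##]-1
p3 V@[##./##./.##/##.]: V02[###/###/.##/##.]+1*
p4 H@[###/###/.##/##.] terminal -1; root [.#./.#./.##/...] d6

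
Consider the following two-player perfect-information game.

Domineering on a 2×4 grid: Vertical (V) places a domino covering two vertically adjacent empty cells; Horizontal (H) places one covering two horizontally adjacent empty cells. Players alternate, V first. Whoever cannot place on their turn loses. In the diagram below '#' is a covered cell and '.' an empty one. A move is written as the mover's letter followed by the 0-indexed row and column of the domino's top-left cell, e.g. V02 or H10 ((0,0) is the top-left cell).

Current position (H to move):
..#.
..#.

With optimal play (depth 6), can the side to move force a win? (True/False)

H winning at [..#./..#.]: True

[..#./..#.] H move#1: H00:+1/###./..#.*, H10:+1/..#./###.
[###./..#.] V move#2: V03:-1/####/..##*
[####/..##] H move#3: H10:+1/####/####*
[####/####] end (terminal -1, V#4); searched ..#./..#. to 6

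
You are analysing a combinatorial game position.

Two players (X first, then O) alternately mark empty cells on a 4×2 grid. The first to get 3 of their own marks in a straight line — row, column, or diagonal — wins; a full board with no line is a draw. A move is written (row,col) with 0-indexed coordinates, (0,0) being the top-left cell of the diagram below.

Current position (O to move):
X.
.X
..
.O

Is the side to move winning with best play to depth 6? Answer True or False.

[X./.X/../.O] O move#1: (0,1):+0/XO/.X/../.O*, (1,0):+0/X./OX/../.O, (2,0):+0/X./.X/O./.O, (2,1):+0/X./.X/.O/.O, (3,0):+0/X./.X/../OO
[XO/.X/../.O] X move#2: (1,0):+0/XO/XX/../.O*, (2,0):+0/XO/.X/X./.O, (2,1):+0/XO/.X/.X/.O, (3,0):+0/XO/.X/../XO
[XO/XX/../.O] O move#3: (2,0):+0/XO/XX/O./.O*, (2,1):-1/XO/XX/.O/.O, (3,0):-1/XO/XX/../OO
[XO/XX/O./.O] X move#4: (2,1):+0/XO/XX/OX/.O*, (3,0):+0/XO/XX/O./XO
[XO/XX/OX/.O] O move#5: (3,0):+0/XO/XX/OX/OO*
[XO/XX/OX/OO] end (terminal +0, X#6); searched X./.X/../.O to 6

O winning at [X./.X/../.O]: False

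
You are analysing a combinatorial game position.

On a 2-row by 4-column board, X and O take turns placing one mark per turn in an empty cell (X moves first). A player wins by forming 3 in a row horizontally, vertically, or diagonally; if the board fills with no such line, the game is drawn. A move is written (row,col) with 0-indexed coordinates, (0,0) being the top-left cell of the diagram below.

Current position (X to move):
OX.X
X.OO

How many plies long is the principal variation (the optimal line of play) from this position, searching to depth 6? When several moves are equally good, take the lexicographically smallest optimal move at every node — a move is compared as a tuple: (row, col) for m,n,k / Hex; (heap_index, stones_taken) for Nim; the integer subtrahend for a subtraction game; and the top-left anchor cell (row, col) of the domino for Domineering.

PV length from [OX.X/X.OO]: 1 ply

[OX.X/X.OO] X move#1: (0,2):+1/OXXX/X.OO*, (1,1):+0/OX.X/XXOO
[OXXX/X.OO] end (terminal -1, O#2); searched OX.X/X.OO to 6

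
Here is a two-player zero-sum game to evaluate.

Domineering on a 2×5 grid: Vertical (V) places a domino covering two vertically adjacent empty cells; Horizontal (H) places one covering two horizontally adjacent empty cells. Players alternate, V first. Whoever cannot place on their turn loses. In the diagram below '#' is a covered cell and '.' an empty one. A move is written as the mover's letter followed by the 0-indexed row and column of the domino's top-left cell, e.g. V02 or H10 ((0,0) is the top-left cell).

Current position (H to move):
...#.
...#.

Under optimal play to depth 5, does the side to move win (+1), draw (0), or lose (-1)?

p1 H@[...#./...#.]: H00[##.#./...#.]-1* H01[.###./...#.]-1 H10[...#./##.#.]-1 H11[...#./.###.]-1
p2 V@[##.#./...#.]: V02[####./..##.]+1* V04[##.##/...##]-1
p3 H@[####./..##.]: H10[####./####.]-1*
p4 V@[####./####.]: V04[#####/#####]+1*
p5 H@[#####/#####] terminal -1; root [...#./...#.] d5

value(...#./...#., H) = -1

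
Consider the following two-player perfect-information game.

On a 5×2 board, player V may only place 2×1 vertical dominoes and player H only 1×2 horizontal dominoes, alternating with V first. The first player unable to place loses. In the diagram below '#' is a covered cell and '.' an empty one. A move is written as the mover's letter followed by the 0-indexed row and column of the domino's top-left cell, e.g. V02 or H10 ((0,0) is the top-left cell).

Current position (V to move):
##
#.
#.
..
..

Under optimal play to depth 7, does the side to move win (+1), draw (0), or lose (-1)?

value(##/#./#./../.., V) = +1

p1 V@[##/#./#./../..]: V11[##/##/##/../..]-1 V21[##/#./##/.#/..]-1 V30[##/#./#./#./#.]+1* V31[##/#./#./.#/.#]+1
p2 H@[##/#./#./#./#.] terminal -1; root [##/#./#./../..] d7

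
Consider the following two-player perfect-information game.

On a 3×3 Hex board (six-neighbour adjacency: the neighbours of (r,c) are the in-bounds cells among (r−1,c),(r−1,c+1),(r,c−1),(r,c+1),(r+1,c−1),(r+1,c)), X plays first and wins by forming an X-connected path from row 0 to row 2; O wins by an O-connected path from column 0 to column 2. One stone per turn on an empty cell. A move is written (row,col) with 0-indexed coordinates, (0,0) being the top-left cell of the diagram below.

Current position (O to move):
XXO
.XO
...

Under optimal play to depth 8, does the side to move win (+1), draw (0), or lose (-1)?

value(XXO/.XO/..., O) = -1

[XXO/.XO/...] O move#1: (1,0):-1/XXO/OXO/...*, (2,0):-1/XXO/.XO/O.., (2,1):-1/XXO/.XO/.O., (2,2):-1/XXO/.XO/..O
[XXO/OXO/...] X move#2: (2,0):+1/XXO/OXO/X..*, (2,1):+1/XXO/OXO/.X., (2,2):+1/XXO/OXO/..X
[XXO/OXO/X..] end (terminal -1, O#3); searched XXO/.XO/... to 8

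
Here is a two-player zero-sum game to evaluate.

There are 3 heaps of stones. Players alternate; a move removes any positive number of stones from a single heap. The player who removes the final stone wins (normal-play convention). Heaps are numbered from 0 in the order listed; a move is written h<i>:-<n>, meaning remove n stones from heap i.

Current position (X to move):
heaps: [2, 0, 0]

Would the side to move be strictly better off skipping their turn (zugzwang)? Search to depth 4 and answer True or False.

ply 1, X at (2,0,0) | h0:-1=-1→(1,0,0); h0:-2=+1→(0,0,0)*
ply 2: (0,0,0) is terminal -1 (O); from (2,0,0) depth 4
if X skipped the turn, O would face:
~ ply 1, O at (2,0,0) | h0:-1=-1→(1,0,0); h0:-2=+1→(0,0,0)*
~ ply 2: (0,0,0) is terminal -1 (X); from (2,0,0) depth 4
compare (X): move=+1 vs pass=-1

zugzwang((2,0,0), X) = False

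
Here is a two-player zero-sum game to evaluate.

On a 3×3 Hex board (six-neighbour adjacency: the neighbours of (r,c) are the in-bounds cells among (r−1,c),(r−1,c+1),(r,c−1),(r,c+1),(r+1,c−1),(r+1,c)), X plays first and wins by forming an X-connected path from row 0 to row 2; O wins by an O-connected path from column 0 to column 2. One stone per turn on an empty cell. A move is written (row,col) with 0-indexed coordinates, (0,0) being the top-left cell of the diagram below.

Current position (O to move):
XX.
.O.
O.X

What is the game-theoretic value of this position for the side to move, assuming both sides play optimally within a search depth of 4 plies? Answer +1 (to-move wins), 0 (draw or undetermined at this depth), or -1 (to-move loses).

p1 O@[XX./.O./O.X]: (0,2)[XXO/.O./O.X]+1* (1,0)[XX./OO./O.X]+1 (1,2)[XX./.OO/O.X]+1 (2,1)[XX./.O./OOX]+1
p2 X@[XXO/.O./O.X] terminal -1; root [XX./.O./O.X] d4

value(XX./.O./O.X, O) = +1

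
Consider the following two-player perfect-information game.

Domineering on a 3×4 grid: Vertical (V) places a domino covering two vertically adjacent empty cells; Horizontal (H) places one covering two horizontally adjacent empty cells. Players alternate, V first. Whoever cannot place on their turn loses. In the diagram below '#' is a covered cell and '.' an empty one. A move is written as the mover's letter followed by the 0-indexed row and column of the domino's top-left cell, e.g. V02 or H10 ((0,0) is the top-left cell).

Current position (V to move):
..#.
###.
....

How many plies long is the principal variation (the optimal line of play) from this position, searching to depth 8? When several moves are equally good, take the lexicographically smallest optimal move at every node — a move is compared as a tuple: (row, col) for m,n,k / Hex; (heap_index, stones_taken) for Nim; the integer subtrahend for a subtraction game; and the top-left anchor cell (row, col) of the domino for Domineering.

PV length from [..#./###./....]: 2 plies

ply 1, V at ..#./###./.... | V03=-1→..##/####/....*; V13=-1→..#./####/...#
ply 2, H at ..##/####/.... | H00=+1→####/####/....*; H20=+1→..##/####/##..; H21=+1→..##/####/.##.; H22=+1→..##/####/..##
ply 3: ####/####/.... is terminal -1 (V); from ..#./###./.... depth 8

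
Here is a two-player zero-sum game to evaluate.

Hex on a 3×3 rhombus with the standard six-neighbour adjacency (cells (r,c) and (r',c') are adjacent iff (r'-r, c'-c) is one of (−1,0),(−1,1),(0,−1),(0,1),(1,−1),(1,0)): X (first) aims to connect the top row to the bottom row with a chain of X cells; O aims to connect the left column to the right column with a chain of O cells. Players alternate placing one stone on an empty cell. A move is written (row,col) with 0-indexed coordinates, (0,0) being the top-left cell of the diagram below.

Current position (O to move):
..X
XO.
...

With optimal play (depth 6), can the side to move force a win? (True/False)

O winning at [..X/XO./...]: False

p1 O@[..X/XO./...]: (0,0)[O.X/XO./...]-1* (0,1)[.OX/XO./...]-1 (1,2)[..X/XOO/...]-1 (2,0)[..X/XO./O..]-1 (2,1)[..X/XO./.O.]-1 (2,2)[..X/XO./..O]-1
p2 X@[O.X/XO./...]: (0,1)[OXX/XO./...]+1* (1,2)[O.X/XOX/...]+1 (2,0)[O.X/XO./X..]+1 (2,1)[O.X/XO./.X.]-1 (2,2)[O.X/XO./..X]-1
p3 O@[OXX/XO./...]: (1,2)[OXX/XOO/...]-1* (2,0)[OXX/XO./O..]-1 (2,1)[OXX/XO./.O.]-1 (2,2)[OXX/XO./..O]-1
p4 X@[OXX/XOO/...]: (2,0)[OXX/XOO/X..]+1* (2,1)[OXX/XOO/.X.]-1 (2,2)[OXX/XOO/..X]-1
p5 O@[OXX/XOO/X..] terminal -1; root [..X/XO./...] d6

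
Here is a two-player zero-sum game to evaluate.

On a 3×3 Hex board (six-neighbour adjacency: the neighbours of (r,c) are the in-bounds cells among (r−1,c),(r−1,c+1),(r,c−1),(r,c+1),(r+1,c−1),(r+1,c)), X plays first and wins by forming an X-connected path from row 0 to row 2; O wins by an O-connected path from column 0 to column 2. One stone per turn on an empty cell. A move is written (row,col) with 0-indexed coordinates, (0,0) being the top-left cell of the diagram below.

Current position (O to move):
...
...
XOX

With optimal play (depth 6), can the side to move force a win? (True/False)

p1 O@[.../.../XOX]: (0,0)[O../.../XOX]-1* (0,1)[.O./.../XOX]-1 (0,2)[..O/.../XOX]-1 (1,0)[.../O../XOX]-1 (1,1)[.../.O./XOX]-1 (1,2)[.../..O/XOX]-1
p2 X@[O../.../XOX]: (0,1)[OX./.../XOX]+1* (0,2)[O.X/.../XOX]+1 (1,0)[O../X../XOX]+1 (1,1)[O../.X./XOX]+1 (1,2)[O../..X/XOX]+1
p3 O@[OX./.../XOX]: (0,2)[OXO/.../XOX]-1* (1,0)[OX./O../XOX]-1 (1,1)[OX./.O./XOX]-1 (1,2)[OX./..O/XOX]-1
p4 X@[OXO/.../XOX]: (1,0)[OXO/X../XOX]+1* (1,1)[OXO/.X./XOX]+1 (1,2)[OXO/..X/XOX]+1
p5 O@[OXO/X../XOX] terminal -1; root [.../.../XOX] d6

O winning at [.../.../XOX]: False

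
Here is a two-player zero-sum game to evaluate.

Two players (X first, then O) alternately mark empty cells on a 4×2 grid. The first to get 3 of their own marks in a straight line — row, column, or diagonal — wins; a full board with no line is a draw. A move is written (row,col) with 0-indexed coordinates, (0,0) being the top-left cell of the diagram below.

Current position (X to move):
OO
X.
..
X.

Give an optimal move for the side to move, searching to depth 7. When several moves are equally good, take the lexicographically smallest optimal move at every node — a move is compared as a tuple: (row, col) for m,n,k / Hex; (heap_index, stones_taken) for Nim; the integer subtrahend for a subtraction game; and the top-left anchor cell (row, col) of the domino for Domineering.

ply 1, X at OO/X./../X. | (1,1)=+0→OO/XX/../X.; (2,0)=+1→OO/X./X./X.*; (2,1)=+0→OO/X./.X/X.; (3,1)=+0→OO/X./../XX
ply 2: OO/X./X./X. is terminal -1 (O); from OO/X./../X. depth 7

X's best at [OO/X./../X.]: (2,0)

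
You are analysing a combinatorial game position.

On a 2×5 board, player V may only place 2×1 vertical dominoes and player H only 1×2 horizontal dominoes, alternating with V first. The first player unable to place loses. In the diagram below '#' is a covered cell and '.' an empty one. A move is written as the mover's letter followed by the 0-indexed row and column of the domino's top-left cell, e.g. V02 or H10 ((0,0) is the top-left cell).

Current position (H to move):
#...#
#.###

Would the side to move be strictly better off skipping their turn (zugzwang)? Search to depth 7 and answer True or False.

zugzwang(#...#/#.###, H) = False

ply 1, H at #...#/#.### | H01=+1→###.#/#.###*; H02=-1→#.###/#.###
ply 2: ###.#/#.### is terminal -1 (V); from #...#/#.### depth 7
pass branch (V moves first from the same position):
  | ply 1, V at #...#/#.### | V01=-1→##..#/#####*
  | ply 2, H at ##..#/##### | H02=+1→#####/#####*
  | ply 3: #####/##### is terminal -1 (V); from #...#/#.### depth 7
H moving scores +1; H passing scores +1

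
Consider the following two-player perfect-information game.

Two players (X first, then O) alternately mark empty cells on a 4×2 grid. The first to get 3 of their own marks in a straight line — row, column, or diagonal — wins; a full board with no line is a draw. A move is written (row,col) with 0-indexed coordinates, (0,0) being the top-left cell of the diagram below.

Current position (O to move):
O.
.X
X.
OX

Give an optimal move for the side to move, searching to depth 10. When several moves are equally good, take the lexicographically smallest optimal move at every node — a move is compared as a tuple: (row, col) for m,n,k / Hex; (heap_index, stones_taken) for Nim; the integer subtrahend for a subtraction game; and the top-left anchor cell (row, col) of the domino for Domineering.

O's best at [O./.X/X./OX]: (2,1)

[O./.X/X./OX] O move#1: (0,1):-1/OO/.X/X./OX, (1,0):-1/O./OX/X./OX, (2,1):+0/O./.X/XO/OX*
[O./.X/XO/OX] X move#2: (0,1):+0/OX/.X/XO/OX*, (1,0):+0/O./XX/XO/OX
[OX/.X/XO/OX] O move#3: (1,0):+0/OX/OX/XO/OX*
[OX/OX/XO/OX] end (terminal +0, X#4); searched O./.X/X./OX to 10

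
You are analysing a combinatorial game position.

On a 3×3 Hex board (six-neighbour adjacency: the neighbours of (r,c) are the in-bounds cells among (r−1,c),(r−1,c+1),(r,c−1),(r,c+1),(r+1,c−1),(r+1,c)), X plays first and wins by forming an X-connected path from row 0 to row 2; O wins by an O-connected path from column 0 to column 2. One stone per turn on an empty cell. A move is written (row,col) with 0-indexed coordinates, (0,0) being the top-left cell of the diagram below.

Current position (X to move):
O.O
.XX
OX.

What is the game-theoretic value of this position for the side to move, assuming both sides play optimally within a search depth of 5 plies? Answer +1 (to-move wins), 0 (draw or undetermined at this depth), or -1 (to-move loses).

[O.O/.XX/OX.] X move#1: (0,1):+1/OXO/.XX/OX.*, (1,0):-1/O.O/XXX/OX., (2,2):-1/O.O/.XX/OXX
[OXO/.XX/OX.] end (terminal -1, O#2); searched O.O/.XX/OX. to 5

value(O.O/.XX/OX., X) = +1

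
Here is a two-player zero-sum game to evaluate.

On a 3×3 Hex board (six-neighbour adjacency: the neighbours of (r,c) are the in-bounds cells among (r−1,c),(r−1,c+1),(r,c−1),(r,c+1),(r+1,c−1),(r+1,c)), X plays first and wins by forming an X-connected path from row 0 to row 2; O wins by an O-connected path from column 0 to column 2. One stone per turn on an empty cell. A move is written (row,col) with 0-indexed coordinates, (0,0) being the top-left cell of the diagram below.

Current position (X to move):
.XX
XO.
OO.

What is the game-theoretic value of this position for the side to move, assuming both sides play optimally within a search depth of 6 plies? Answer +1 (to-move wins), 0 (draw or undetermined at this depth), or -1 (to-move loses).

value(.XX/XO./OO., X) = -1

p1 X@[.XX/XO./OO.]: (0,0)[XXX/XO./OO.]-1* (1,2)[.XX/XOX/OO.]-1 (2,2)[.XX/XO./OOX]-1
p2 O@[XXX/XO./OO.]: (1,2)[XXX/XOO/OO.]+1* (2,2)[XXX/XO./OOO]+1
p3 X@[XXX/XOO/OO.] terminal -1; root [.XX/XO./OO.] d6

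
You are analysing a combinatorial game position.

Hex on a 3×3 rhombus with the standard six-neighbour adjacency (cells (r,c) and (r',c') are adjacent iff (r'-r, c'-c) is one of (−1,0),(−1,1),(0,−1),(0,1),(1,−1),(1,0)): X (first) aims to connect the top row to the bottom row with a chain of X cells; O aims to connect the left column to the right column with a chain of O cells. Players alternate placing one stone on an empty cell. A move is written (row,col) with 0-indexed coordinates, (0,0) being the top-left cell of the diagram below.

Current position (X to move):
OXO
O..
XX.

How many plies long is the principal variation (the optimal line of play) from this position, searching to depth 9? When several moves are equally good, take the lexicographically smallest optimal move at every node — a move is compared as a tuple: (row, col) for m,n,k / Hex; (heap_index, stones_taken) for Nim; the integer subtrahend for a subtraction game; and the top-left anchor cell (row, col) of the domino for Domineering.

PV length from [OXO/O../XX.]: 1 ply

ply 1, X at OXO/O../XX. | (1,1)=+1→OXO/OX./XX.*; (1,2)=-1→OXO/O.X/XX.; (2,2)=-1→OXO/O../XXX
ply 2: OXO/OX./XX. is terminal -1 (O); from OXO/O../XX. depth 9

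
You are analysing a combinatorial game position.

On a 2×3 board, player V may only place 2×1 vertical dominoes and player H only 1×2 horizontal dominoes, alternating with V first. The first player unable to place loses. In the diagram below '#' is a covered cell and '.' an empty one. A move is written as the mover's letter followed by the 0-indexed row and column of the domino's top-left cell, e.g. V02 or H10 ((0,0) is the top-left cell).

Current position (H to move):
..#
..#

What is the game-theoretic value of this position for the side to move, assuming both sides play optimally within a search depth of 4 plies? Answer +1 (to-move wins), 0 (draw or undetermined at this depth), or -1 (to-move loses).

[..#/..#] H move#1: H00:+1/###/..#*, H10:+1/..#/###
[###/..#] end (terminal -1, V#2); searched ..#/..# to 4

value(..#/..#, H) = +1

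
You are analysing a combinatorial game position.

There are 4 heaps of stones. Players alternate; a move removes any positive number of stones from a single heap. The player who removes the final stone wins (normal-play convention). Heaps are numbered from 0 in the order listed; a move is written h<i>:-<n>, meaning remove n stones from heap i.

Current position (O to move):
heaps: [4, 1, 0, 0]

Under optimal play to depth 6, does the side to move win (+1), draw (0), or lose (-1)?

[(4,1,0,0)] O move#1: h0:-1:-1/(3,1,0,0), h0:-2:-1/(2,1,0,0), h0:-3:+1/(1,1,0,0)*, h0:-4:-1/(0,1,0,0), h1:-1:-1/(4,0,0,0)
[(1,1,0,0)] X move#2: h0:-1:-1/(0,1,0,0)*, h1:-1:-1/(1,0,0,0)
[(0,1,0,0)] O move#3: h1:-1:+1/(0,0,0,0)*
[(0,0,0,0)] end (terminal -1, X#4); searched (4,1,0,0) to 6

value((4,1,0,0), O) = +1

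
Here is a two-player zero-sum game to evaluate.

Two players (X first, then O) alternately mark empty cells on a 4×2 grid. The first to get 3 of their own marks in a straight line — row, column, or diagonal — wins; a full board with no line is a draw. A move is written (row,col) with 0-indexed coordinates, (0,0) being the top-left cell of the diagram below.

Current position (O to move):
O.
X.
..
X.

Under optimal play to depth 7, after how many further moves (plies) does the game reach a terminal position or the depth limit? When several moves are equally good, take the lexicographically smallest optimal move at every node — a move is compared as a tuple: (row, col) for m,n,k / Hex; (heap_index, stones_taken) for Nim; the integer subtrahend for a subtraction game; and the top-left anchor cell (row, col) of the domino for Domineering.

PV length from [O./X./../X.]: 5 plies

[O./X./../X.] O move#1: (0,1):-1/OO/X./../X., (1,1):-1/O./XO/../X., (2,0):+0/O./X./O./X.*, (2,1):-1/O./X./.O/X., (3,1):-1/O./X./../XO
[O./X./O./X.] X move#2: (0,1):+0/OX/X./O./X.*, (1,1):+0/O./XX/O./X., (2,1):+0/O./X./OX/X., (3,1):+0/O./X./O./XX
[OX/X./O./X.] O move#3: (1,1):+0/OX/XO/O./X.*, (2,1):+0/OX/X./OO/X., (3,1):+0/OX/X./O./XO
[OX/XO/O./X.] X move#4: (2,1):+0/OX/XO/OX/X.*, (3,1):+0/OX/XO/O./XX
[OX/XO/OX/X.] O move#5: (3,1):+0/OX/XO/OX/XO*
[OX/XO/OX/XO] end (terminal +0, X#6); searched O./X./../X. to 7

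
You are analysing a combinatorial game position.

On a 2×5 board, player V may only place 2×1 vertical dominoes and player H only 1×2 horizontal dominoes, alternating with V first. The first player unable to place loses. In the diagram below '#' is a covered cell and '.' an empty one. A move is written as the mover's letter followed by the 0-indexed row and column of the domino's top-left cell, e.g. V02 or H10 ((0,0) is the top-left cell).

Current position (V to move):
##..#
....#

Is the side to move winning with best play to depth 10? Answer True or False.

V winning at [##..#/....#]: True

[##..#/....#] V move#1: V02:+1/###.#/..#.#*, V03:-1/##.##/...##
[###.#/..#.#] H move#2: H10:-1/###.#/###.#*
[###.#/###.#] V move#3: V03:+1/#####/#####*
[#####/#####] end (terminal -1, H#4); searched ##..#/....# to 10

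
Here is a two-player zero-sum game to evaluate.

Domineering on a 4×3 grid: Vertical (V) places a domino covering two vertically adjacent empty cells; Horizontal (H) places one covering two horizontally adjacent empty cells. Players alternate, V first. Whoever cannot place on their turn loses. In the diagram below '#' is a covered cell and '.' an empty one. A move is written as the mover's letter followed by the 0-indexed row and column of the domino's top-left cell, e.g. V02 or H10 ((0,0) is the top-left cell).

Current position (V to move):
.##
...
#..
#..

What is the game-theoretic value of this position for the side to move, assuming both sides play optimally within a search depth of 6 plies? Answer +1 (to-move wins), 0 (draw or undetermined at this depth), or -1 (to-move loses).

[.##/.../#../#..] V move#1: V00:-1/###/#../#../#.., V11:+1/.##/.#./##./#..*, V12:+1/.##/..#/#.#/#.., V21:+1/.##/.../##./##., V22:+1/.##/.../#.#/#.#
[.##/.#./##./#..] H move#2: H31:-1/.##/.#./##./###*
[.##/.#./##./###] V move#3: V00:+1/###/##./##./###*, V12:+1/.##/.##/###/###
[###/##./##./###] end (terminal -1, H#4); searched .##/.../#../#.. to 6

value(.##/.../#../#.., V) = +1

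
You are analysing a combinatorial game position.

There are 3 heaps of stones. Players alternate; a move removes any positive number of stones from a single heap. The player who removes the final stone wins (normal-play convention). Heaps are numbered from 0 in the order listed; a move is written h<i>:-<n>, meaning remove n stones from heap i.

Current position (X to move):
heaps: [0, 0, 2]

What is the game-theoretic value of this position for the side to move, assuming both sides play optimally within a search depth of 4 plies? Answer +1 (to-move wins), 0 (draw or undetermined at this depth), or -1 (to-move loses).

value((0,0,2), X) = +1

p1 X@[(0,0,2)]: h2:-1[(0,0,1)]-1 h2:-2[(0,0,0)]+1*
p2 O@[(0,0,0)] terminal -1; root [(0,0,2)] d4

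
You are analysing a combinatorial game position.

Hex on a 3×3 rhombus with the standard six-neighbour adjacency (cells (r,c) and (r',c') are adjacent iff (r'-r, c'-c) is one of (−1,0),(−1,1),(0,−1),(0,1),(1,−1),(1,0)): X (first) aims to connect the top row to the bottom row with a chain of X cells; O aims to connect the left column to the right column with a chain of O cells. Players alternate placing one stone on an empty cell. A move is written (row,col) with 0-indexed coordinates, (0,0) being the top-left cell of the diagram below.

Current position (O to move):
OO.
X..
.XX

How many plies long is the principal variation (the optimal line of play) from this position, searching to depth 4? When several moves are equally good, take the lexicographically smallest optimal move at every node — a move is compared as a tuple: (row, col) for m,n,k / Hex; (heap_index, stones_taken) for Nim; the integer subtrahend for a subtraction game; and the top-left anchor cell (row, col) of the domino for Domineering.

[OO./X../.XX] O move#1: (0,2):+1/OOO/X../.XX*, (1,1):+1/OO./XO./.XX, (1,2):+1/OO./X.O/.XX, (2,0):-1/OO./X../OXX
[OOO/X../.XX] end (terminal -1, X#2); searched OO./X../.XX to 4

PV length from [OO./X../.XX]: 1 ply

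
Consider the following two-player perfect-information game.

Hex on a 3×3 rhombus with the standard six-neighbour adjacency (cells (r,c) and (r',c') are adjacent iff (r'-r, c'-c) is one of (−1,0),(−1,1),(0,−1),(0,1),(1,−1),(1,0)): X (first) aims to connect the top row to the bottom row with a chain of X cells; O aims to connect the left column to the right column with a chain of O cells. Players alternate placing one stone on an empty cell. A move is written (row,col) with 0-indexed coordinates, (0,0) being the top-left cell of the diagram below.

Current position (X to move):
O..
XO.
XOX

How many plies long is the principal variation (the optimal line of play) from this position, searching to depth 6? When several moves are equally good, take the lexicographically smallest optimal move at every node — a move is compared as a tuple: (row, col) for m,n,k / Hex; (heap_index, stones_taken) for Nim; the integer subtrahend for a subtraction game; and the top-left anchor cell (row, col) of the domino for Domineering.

ply 1, X at O../XO./XOX | (0,1)=+1→OX./XO./XOX*; (0,2)=+1→O.X/XO./XOX; (1,2)=+1→O../XOX/XOX
ply 2: OX./XO./XOX is terminal -1 (O); from O../XO./XOX depth 6

PV length from [O../XO./XOX]: 1 ply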